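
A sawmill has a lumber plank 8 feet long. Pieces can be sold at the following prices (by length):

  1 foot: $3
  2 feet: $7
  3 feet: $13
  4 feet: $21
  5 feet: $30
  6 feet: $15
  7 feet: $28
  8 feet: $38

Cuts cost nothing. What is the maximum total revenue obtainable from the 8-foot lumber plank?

43

Build best[k] bottom-up: best[k] = max over allowed piece i of (p[i] + best[k−i]).
best[1] = 3
best[2] = max(3+3, 7+0) = 7
best[3] = max(3+7, 7+3, 13+0) = 13
best[4] = max(3+13, 7+7, 13+3, 21+0) = 21
best[5] = max(3+21, 7+13, 13+7, 21+3, 30+0) = 30
best[6] = max(3+30, 7+21, 13+13, 21+7, 30+3, 15+0) = 33
best[7] = max(3+33, 7+30, 13+21, …, 15+3, 28+0) = 37
best[8] = max(3+37, 7+33, 13+30, …, 28+3, 38+0) = 43
One optimal cutting: 5 + 3 → $30 + $13 = $43.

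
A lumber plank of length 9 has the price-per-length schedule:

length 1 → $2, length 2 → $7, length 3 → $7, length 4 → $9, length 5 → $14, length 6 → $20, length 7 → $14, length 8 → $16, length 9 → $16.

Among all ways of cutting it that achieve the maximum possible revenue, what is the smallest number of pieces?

Let r[k] be the best obtainable value from length k. For each k, try every first piece i and keep the best of price[i] + r[k−i].
r[1] = 2
r[2] = 7
r[3] = 9  (first piece 1, then r[2]=7)
r[4] = 14  (first piece 2, then r[2]=7)
r[5] = 16  (first piece 1, then r[4]=14)
r[6] = 21  (first piece 2, then r[4]=14)
r[7] = 23  (first piece 1, then r[6]=21)
r[8] = 28  (first piece 2, then r[6]=21)
r[9] = 30  (first piece 1, then r[8]=28)
Maximum revenue is $30.
Now minimize piece count subject to staying optimal: for each k, pieces[k] = 1 + min over i with p[i]+r[k−i]=r[k] of pieces[k−i].
pieces[6] = 3
pieces[7] = 4
pieces[8] = 4
pieces[9] = 5

5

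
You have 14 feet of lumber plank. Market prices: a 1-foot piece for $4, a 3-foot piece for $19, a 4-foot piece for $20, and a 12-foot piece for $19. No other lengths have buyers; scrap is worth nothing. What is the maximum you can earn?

84

Build best[k] bottom-up: best[k] = max over allowed piece i of (p[i] + best[k−i]).
best[1] = 4
best[2] = 8  (first piece 1, then best[1]=4)
best[3] = 19
best[4] = 23  (first piece 1, then best[3]=19)
best[5] = 27  (first piece 1, then best[4]=23)
best[6] = 38  (first piece 3, then best[3]=19)
best[7] = 42  (first piece 1, then best[6]=38)
best[8] = 46  (first piece 1, then best[7]=42)
best[9] = 57  (first piece 3, then best[6]=38)
best[10] = 61  (first piece 1, then best[9]=57)
best[11] = 65  (first piece 1, then best[10]=61)
best[12] = 76  (first piece 3, then best[9]=57)
best[13] = 80  (first piece 1, then best[12]=76)
best[14] = 84  (first piece 1, then best[13]=80)
One optimal cutting: 3 + 3 + 3 + 3 + 1 + 1 → $84.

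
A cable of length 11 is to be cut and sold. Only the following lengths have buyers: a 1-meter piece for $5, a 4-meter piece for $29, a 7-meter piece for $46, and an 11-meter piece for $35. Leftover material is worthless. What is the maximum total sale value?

Let f[k] be the best obtainable value from length k. For each k, try every first piece i and keep the best of price[i] + f[k−i].
f[1] = 5
f[2] = 10  (first piece 1, then f[1]=5)
f[3] = 15  (first piece 1, then f[2]=10)
f[4] = max(5+15, 29+0) = 29
f[5] = max(5+29, 29+5) = 34
f[6] = max(5+34, 29+10) = 39
f[7] = max(5+39, 29+15, 46+0) = 46
f[8] = max(5+46, 29+29, 46+5) = 58
f[9] = max(5+58, 29+34, 46+10) = 63
f[10] = max(5+63, 29+39, 46+15) = 68
f[11] = max(5+68, 29+46, 46+29, 35+0) = 75
One optimal cutting: 7 + 4 → $75.

75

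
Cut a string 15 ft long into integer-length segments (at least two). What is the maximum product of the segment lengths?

Fill prod[k] for k=2..15: at each k try every first piece i and multiply by the better of (k−i) uncut or prod[k−i].
prod[2] = 1*max(1,0) = 1*1 = 1
prod[3] = 1*max(2,1) = 1*2 = 2
prod[4] = 2*max(2,1) = 2*2 = 4
prod[5] = 2*max(3,2) = 2*3 = 6
prod[6] = 3*max(3,2) = 3*3 = 9
prod[7] = 2*max(5,6) = 2*6 = 12
prod[8] = 2*max(6,9) = 2*9 = 18
prod[9] = 3*max(6,9) = 3*9 = 27
prod[10] = 2*max(8,18) = 2*18 = 36
prod[11] = 2*max(9,27) = 2*27 = 54
prod[12] = 3*max(9,27) = 3*27 = 81
prod[13] = 2*max(11,54) = 2*54 = 108
prod[14] = 2*max(12,81) = 2*81 = 162
prod[15] = 3*max(12,81) = 3*81 = 243
One optimal split: 3 + 3 + 3 + 3 + 3; product 3*3*3*3*3 = 243.

243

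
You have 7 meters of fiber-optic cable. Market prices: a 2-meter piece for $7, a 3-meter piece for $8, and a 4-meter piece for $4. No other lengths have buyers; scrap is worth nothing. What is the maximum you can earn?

22

Let r[k] be the best obtainable value from length k. For each k, try every first piece i and keep the best of price[i] + r[k−i].
r[1] = 0
r[2] = 7
r[3] = 8
r[4] = 14  (first piece 2, then r[2]=7)
r[5] = 15  (first piece 2, then r[3]=8)
r[6] = 21  (first piece 2, then r[4]=14)
r[7] = 22  (first piece 2, then r[5]=15)
One optimal cutting: 3 + 2 + 2 → $22.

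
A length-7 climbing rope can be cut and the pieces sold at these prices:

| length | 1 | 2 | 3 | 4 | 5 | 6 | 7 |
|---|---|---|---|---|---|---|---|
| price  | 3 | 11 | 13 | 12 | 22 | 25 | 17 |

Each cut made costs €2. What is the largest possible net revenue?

31

Consider every possible first cut. r[k] is the best of p[i]+r[k−i] over all sellable i≤k, charging 2 whenever i<k.
r[1] = 3
r[2] = 11
r[3] = 13
r[4] = 20  (first piece 2, then r[2]=11)
r[5] = 22  (first piece 2, then r[3]=13)
r[6] = 29  (first piece 2, then r[4]=20)
r[7] = 31  (first piece 2, then r[5]=22)
One optimal plan: pieces 3 + 2 + 2 (2 cuts) → €35 − €4 = €31.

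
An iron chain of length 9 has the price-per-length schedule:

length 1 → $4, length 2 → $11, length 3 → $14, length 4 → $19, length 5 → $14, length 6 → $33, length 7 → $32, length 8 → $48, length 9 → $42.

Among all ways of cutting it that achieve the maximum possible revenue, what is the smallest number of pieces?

2

Let r[k] be the best obtainable value from length k. For each k, try every first piece i and keep the best of price[i] + r[k−i].
r[1] = 4
r[2] = max(4+4, 11+0) = 11
r[3] = max(4+11, 11+4, 14+0) = 15
r[4] = max(4+15, 11+11, 14+4, 19+0) = 22
r[5] = max(4+22, 11+15, 14+11, 19+4, 14+0) = 26
r[6] = max(4+26, 11+22, 14+15, 19+11, 14+4, 33+0) = 33
r[7] = max(4+33, 11+26, 14+22, …, 33+4, 32+0) = 37
r[8] = max(4+37, 11+33, 14+26, …, 32+4, 48+0) = 48
r[9] = max(4+48, 11+37, 14+33, …, 48+4, 42+0) = 52
Maximum revenue is $52.
Now minimize piece count subject to staying optimal: for each k, pieces[k] = 1 + min over i with p[i]+r[k−i]=r[k] of pieces[k−i].
pieces[6] = 1
pieces[7] = 2
pieces[8] = 1
pieces[9] = 2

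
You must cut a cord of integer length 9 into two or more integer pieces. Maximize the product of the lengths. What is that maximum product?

27

Fill m[k] for k=2..9: at each k try every first piece i and multiply by the better of (k−i) uncut or m[k−i].
Small cases: m[2]=1, m[3]=2, m[4]=4.
m[5] = 2*max(3,2) = 2*3 = 6
m[6] = 3*max(3,2) = 3*3 = 9
m[7] = 2*max(5,6) = 2*6 = 12
m[8] = 2*max(6,9) = 2*9 = 18
m[9] = 3*max(6,9) = 3*9 = 27
One optimal split: 3 + 3 + 3; product 3*3*3 = 27.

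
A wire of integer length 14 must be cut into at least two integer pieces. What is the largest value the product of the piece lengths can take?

162

Fill m[k] for k=2..14: at each k try every first piece i and multiply by the better of (k−i) uncut or m[k−i].
m[2] = 1*max(1,0) = 1*1 = 1
m[3] = max(1*2, 2*1) = 2
m[4] = max(1*3, 2*2, 3*1) = 4
m[5] = max(1*4, 2*3, 3*2, 4*1) = 6
m[6] = max(1*6, 2*4, 3*3, 4*2, 5*1) = 9
m[7] = max(1*9, 2*6, 3*4, 4*3, 5*2, 6*1) = 12
m[8] = max(1*12, 2*9, 3*6, …, 6*2, 7*1) = 18
m[9] = max(1*18, 2*12, 3*9, …, 7*2, 8*1) = 27
m[10] = max(1*27, 2*18, 3*12, …, 8*2, 9*1) = 36
m[11] = max(1*36, 2*27, 3*18, …, 9*2, 10*1) = 54
m[12] = max(1*54, 2*36, 3*27, …, 10*2, 11*1) = 81
m[13] = max(1*81, 2*54, 3*36, …, 11*2, 12*1) = 108
m[14] = max(1*108, 2*81, 3*54, …, 12*2, 13*1) = 162
One optimal split: 3 + 3 + 3 + 3 + 2; product 3*3*3*3*2 = 162.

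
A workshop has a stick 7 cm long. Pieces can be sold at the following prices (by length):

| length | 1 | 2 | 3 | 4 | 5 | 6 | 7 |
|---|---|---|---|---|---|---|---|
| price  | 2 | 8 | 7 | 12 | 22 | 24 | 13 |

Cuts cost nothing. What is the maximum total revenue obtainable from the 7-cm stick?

Let R[k] be the best obtainable value from length k. For each k, try every first piece i and keep the best of price[i] + R[k−i].
R[1] = 2
R[2] = 8
R[3] = 10  (first piece 1, then R[2]=8)
R[4] = 16  (first piece 2, then R[2]=8)
R[5] = 22
R[6] = 24  (first piece 1, then R[5]=22)
R[7] = 30  (first piece 2, then R[5]=22)
One optimal cutting: 5 + 2 → $22 + $8 = $30.

30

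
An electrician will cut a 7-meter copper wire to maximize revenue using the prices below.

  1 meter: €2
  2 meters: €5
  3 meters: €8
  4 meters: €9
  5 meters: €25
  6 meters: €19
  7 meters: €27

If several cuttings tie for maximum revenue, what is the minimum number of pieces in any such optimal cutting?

Build r[k] bottom-up: r[k] = max over allowed piece i of (p[i] + r[k−i]).
r[1] = 2
r[2] = 5
r[3] = 8
r[4] = 10  (first piece 1, then r[3]=8)
r[5] = 25
r[6] = 27  (first piece 1, then r[5]=25)
r[7] = 30  (first piece 2, then r[5]=25)
Maximum revenue is €30.
Now minimize piece count subject to staying optimal: for each k, pieces[k] = 1 + min over i with p[i]+r[k−i]=r[k] of pieces[k−i].
pieces[4] = 2
pieces[5] = 1
pieces[6] = 2
pieces[7] = 2

2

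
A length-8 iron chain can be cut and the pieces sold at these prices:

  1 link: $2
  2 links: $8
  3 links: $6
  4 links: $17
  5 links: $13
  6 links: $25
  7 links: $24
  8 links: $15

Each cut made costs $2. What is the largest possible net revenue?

32

Build r[k] bottom-up: r[k] = max over allowed piece i of (p[i] + r[k−i]) − 2 per cut.
r[1] = 2
r[2] = max(2+2-2, 8+0) = 8
r[3] = max(2+8-2, 8+2-2, 6+0) = 8
r[4] = max(2+8-2, 8+8-2, 6+2-2, 17+0) = 17
r[5] = max(2+17-2, 8+8-2, 6+8-2, 17+2-2, 13+0) = 17
r[6] = max(2+17-2, 8+17-2, 6+8-2, 17+8-2, 13+2-2, 25+0) = 25
r[7] = max(2+25-2, 8+17-2, 6+17-2, …, 25+2-2, 24+0) = 25
r[8] = max(2+25-2, 8+25-2, 6+17-2, …, 24+2-2, 15+0) = 32
One optimal plan: pieces 4 + 4 (1 cut) → $34 − $2 = $32.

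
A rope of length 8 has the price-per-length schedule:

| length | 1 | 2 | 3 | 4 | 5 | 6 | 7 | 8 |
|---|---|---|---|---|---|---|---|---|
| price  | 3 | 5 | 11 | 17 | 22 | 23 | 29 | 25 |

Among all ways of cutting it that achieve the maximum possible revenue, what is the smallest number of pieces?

Consider every possible first cut. r[k] is the best of p[i]+r[k−i] over all sellable i≤k.
r[1] = 3
r[2] = max(3+3, 5+0) = 6
r[3] = max(3+6, 5+3, 11+0) = 11
r[4] = max(3+11, 5+6, 11+3, 17+0) = 17
r[5] = max(3+17, 5+11, 11+6, 17+3, 22+0) = 22
r[6] = max(3+22, 5+17, 11+11, 17+6, 22+3, 23+0) = 25
r[7] = max(3+25, 5+22, 11+17, …, 23+3, 29+0) = 29
r[8] = max(3+29, 5+25, 11+22, …, 29+3, 25+0) = 34
Maximum revenue is 34.
Now minimize piece count subject to staying optimal: for each k, pieces[k] = 1 + min over i with p[i]+r[k−i]=r[k] of pieces[k−i].
pieces[5] = 1
pieces[6] = 2
pieces[7] = 1
pieces[8] = 2

2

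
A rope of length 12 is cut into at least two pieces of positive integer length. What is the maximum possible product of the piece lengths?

Define prod[k] = max over 1≤i<k of i · max(k−i, prod[k−i]); the inner max lets the remainder stay uncut if that's better.
Small cases: prod[2]=1, prod[3]=2, prod[4]=4.
prod[5] = 2·max(3,2) = 2·3 = 6
prod[6] = 3·max(3,2) = 3·3 = 9
prod[7] = 2·max(5,6) = 2·6 = 12
prod[8] = 2·max(6,9) = 2·9 = 18
prod[9] = 3·max(6,9) = 3·9 = 27
prod[10] = 2·max(8,18) = 2·18 = 36
prod[11] = 2·max(9,27) = 2·27 = 54
prod[12] = 3·max(9,27) = 3·27 = 81
One optimal split: 3 + 3 + 3 + 3; product 3·3·3·3 = 81.

81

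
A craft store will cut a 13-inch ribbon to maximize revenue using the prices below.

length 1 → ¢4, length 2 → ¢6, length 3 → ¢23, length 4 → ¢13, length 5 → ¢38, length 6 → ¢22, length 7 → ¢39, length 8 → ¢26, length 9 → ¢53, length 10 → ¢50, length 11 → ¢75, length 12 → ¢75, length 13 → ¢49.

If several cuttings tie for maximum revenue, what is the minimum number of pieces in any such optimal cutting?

3

Build r[k] bottom-up: r[k] = max over allowed piece i of (p[i] + r[k−i]).
r[1] = 4
r[2] = 8  (first piece 1, then r[1]=4)
r[3] = 23
r[4] = 27  (first piece 1, then r[3]=23)
r[5] = 38
r[6] = 46  (first piece 3, then r[3]=23)
r[7] = 50  (first piece 1, then r[6]=46)
r[8] = 61  (first piece 3, then r[5]=38)
r[9] = 69  (first piece 3, then r[6]=46)
r[10] = 76  (first piece 5, then r[5]=38)
r[11] = 84  (first piece 3, then r[8]=61)
r[12] = 92  (first piece 3, then r[9]=69)
r[13] = 99  (first piece 3, then r[10]=76)
Maximum revenue is ¢99.
Now minimize piece count subject to staying optimal: for each k, pieces[k] = 1 + min over i with p[i]+r[k−i]=r[k] of pieces[k−i].
pieces[10] = 2
pieces[11] = 3
pieces[12] = 4
pieces[13] = 3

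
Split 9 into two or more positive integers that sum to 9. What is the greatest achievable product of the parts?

27

Fill g[k] for k=2..9: at each k try every first piece i and multiply by the better of (k−i) uncut or g[k−i].
g[2] = 1·max(1,0) = 1·1 = 1
g[3] = max(1·2, 2·1) = 2
g[4] = max(1·3, 2·2, 3·1) = 4
g[5] = max(1·4, 2·3, 3·2, 4·1) = 6
g[6] = max(1·6, 2·4, 3·3, 4·2, 5·1) = 9
g[7] = max(1·9, 2·6, 3·4, 4·3, 5·2, 6·1) = 12
g[8] = max(1·12, 2·9, 3·6, …, 6·2, 7·1) = 18
g[9] = max(1·18, 2·12, 3·9, …, 7·2, 8·1) = 27
One optimal split: 3 + 3 + 3; product 3·3·3 = 27.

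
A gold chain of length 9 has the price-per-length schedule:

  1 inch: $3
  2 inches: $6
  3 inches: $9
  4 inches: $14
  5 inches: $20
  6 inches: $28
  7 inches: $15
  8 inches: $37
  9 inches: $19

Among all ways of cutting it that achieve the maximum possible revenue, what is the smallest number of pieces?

2

Let r[k] be the best obtainable value from length k. For each k, try every first piece i and keep the best of price[i] + r[k−i].
r[1] = 3
r[2] = max(3+3, 6+0) = 6
r[3] = max(3+6, 6+3, 9+0) = 9
r[4] = max(3+9, 6+6, 9+3, 14+0) = 14
r[5] = max(3+14, 6+9, 9+6, 14+3, 20+0) = 20
r[6] = max(3+20, 6+14, 9+9, 14+6, 20+3, 28+0) = 28
r[7] = max(3+28, 6+20, 9+14, …, 28+3, 15+0) = 31
r[8] = max(3+31, 6+28, 9+20, …, 15+3, 37+0) = 37
r[9] = max(3+37, 6+31, 9+28, …, 37+3, 19+0) = 40
Maximum revenue is $40.
Now minimize piece count subject to staying optimal: for each k, pieces[k] = 1 + min over i with p[i]+r[k−i]=r[k] of pieces[k−i].
pieces[6] = 1
pieces[7] = 2
pieces[8] = 1
pieces[9] = 2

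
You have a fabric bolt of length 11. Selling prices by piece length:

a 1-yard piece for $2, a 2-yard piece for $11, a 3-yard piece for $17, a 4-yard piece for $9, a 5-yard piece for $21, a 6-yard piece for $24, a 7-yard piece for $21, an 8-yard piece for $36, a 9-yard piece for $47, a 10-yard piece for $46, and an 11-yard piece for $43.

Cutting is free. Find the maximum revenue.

62

Let R[k] be the best obtainable value from length k. For each k, try every first piece i and keep the best of price[i] + R[k−i].
R[1] = 2
R[2] = max(2+2, 11+0) = 11
R[3] = max(2+11, 11+2, 17+0) = 17
R[4] = max(2+17, 11+11, 17+2, 9+0) = 22
R[5] = max(2+22, 11+17, 17+11, 9+2, 21+0) = 28
R[6] = max(2+28, 11+22, 17+17, 9+11, 21+2, 24+0) = 34
R[7] = max(2+34, 11+28, 17+22, …, 24+2, 21+0) = 39
R[8] = max(2+39, 11+34, 17+28, …, 21+2, 36+0) = 45
R[9] = max(2+45, 11+39, 17+34, …, 36+2, 47+0) = 51
R[10] = max(2+51, 11+45, 17+39, …, 47+2, 46+0) = 56
R[11] = max(2+56, 11+51, 17+45, …, 46+2, 43+0) = 62
One optimal cutting: 3 + 3 + 3 + 2 → $17 + $17 + $17 + $11 = $62.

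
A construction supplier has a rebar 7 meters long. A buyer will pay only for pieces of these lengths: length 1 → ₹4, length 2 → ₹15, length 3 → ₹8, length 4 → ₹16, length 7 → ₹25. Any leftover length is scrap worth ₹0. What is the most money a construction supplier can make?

Let r[k] be the best obtainable value from length k. For each k, try every first piece i and keep the best of price[i] + r[k−i].
r[1] = 4
r[2] = max(4+4, 15+0) = 15
r[3] = max(4+15, 15+4, 8+0) = 19
r[4] = max(4+19, 15+15, 8+4, 16+0) = 30
r[5] = max(4+30, 15+19, 8+15, 16+4) = 34
r[6] = max(4+34, 15+30, 8+19, 16+15) = 45
r[7] = max(4+45, 15+34, 8+30, 16+19, 25+0) = 49
One optimal cutting: 2 + 2 + 2 + 1 → ₹49.

49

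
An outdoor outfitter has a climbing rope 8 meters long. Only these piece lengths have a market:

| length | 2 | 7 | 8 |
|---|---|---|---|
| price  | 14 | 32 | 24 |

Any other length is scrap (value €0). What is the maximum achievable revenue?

56

Consider every possible first cut. best[k] is the best of p[i]+best[k−i] over all sellable i≤k.
best[1] = 0
best[2] = 14
best[3] = 14
best[4] = 28  (first piece 2, then best[2]=14)
best[5] = 28
best[6] = 42  (first piece 2, then best[4]=28)
best[7] = 42
best[8] = 56  (first piece 2, then best[6]=42)
One optimal cutting: 2 + 2 + 2 + 2 → €56.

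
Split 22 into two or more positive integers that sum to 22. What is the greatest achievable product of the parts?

Fill P[k] for k=2..22: at each k try every first piece i and multiply by the better of (k−i) uncut or P[k−i].
Small cases: P[2]=1, P[3]=2, P[4]=4, P[5]=6, P[6]=9, P[7]=12, P[8]=18, P[9]=27, P[10]=36, P[11]=54, P[12]=81, P[13]=108, P[14]=162, P[15]=243.
P[16] = 2·max(14,162) = 2·162 = 324
P[17] = 2·max(15,243) = 2·243 = 486
P[18] = 3·max(15,243) = 3·243 = 729
P[19] = 2·max(17,486) = 2·486 = 972
P[20] = 2·max(18,729) = 2·729 = 1458
P[21] = 3·max(18,729) = 3·729 = 2187
P[22] = 2·max(20,1458) = 2·1458 = 2916
One optimal split: 3 + 3 + 3 + 3 + 3 + 3 + 2 + 2; product 3·3·3·3·3·3·2·2 = 2916.

2916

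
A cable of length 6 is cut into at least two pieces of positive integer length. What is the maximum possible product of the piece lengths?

9

Let m[k] be the best product for length k (with at least one cut). For each first piece i, the rest contributes max(k−i, m[k−i]).
m[2] = 1×max(1,0) = 1×1 = 1
m[3] = 1×max(2,1) = 1×2 = 2
m[4] = 2×max(2,1) = 2×2 = 4
m[5] = 2×max(3,2) = 2×3 = 6
m[6] = 3×max(3,2) = 3×3 = 9
One optimal split: 3 + 3; product 3×3 = 9.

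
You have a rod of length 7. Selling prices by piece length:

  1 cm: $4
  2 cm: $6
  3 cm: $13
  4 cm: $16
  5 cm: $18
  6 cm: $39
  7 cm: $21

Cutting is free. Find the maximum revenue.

Build r[k] bottom-up: r[k] = max over allowed piece i of (p[i] + r[k−i]).
r[1] = 4
r[2] = max(4+4, 6+0) = 8
r[3] = max(4+8, 6+4, 13+0) = 13
r[4] = max(4+13, 6+8, 13+4, 16+0) = 17
r[5] = max(4+17, 6+13, 13+8, 16+4, 18+0) = 21
r[6] = max(4+21, 6+17, 13+13, 16+8, 18+4, 39+0) = 39
r[7] = max(4+39, 6+21, 13+17, …, 39+4, 21+0) = 43
One optimal cutting: 6 + 1 → $39 + $4 = $43.

43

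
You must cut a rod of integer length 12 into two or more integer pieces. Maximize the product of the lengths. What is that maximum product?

Fill g[k] for k=2..12: at each k try every first piece i and multiply by the better of (k−i) uncut or g[k−i].
Small cases: g[2]=1, g[3]=2, g[4]=4, g[5]=6.
g[6] = 3×max(3,2) = 3×3 = 9
g[7] = 2×max(5,6) = 2×6 = 12
g[8] = 2×max(6,9) = 2×9 = 18
g[9] = 3×max(6,9) = 3×9 = 27
g[10] = 2×max(8,18) = 2×18 = 36
g[11] = 2×max(9,27) = 2×27 = 54
g[12] = 3×max(9,27) = 3×27 = 81
One optimal split: 3 + 3 + 3 + 3; product 3×3×3×3 = 81.

81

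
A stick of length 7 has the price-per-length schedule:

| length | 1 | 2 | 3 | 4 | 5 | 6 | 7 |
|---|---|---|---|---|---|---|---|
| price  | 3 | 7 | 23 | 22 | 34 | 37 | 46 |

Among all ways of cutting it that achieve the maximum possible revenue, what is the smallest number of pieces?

3

Let r[k] be the best obtainable value from length k. For each k, try every first piece i and keep the best of price[i] + r[k−i].
r[1] = 3
r[2] = max(3+3, 7+0) = 7
r[3] = max(3+7, 7+3, 23+0) = 23
r[4] = max(3+23, 7+7, 23+3, 22+0) = 26
r[5] = max(3+26, 7+23, 23+7, 22+3, 34+0) = 34
r[6] = max(3+34, 7+26, 23+23, 22+7, 34+3, 37+0) = 46
r[7] = max(3+46, 7+34, 23+26, …, 37+3, 46+0) = 49
Maximum revenue is 49.
Now minimize piece count subject to staying optimal: for each k, pieces[k] = 1 + min over i with p[i]+r[k−i]=r[k] of pieces[k−i].
pieces[4] = 2
pieces[5] = 1
pieces[6] = 2
pieces[7] = 3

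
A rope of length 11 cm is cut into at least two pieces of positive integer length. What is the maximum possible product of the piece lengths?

Define m[k] = max over 1≤i<k of i · max(k−i, m[k−i]); the inner max lets the remainder stay uncut if that's better.
m[2] = 1×max(1,0) = 1×1 = 1
m[3] = 1×max(2,1) = 1×2 = 2
m[4] = 2×max(2,1) = 2×2 = 4
m[5] = 2×max(3,2) = 2×3 = 6
m[6] = 3×max(3,2) = 3×3 = 9
m[7] = 2×max(5,6) = 2×6 = 12
m[8] = 2×max(6,9) = 2×9 = 18
m[9] = 3×max(6,9) = 3×9 = 27
m[10] = 2×max(8,18) = 2×18 = 36
m[11] = 2×max(9,27) = 2×27 = 54
One optimal split: 3 + 3 + 3 + 2; product 3×3×3×2 = 54.

54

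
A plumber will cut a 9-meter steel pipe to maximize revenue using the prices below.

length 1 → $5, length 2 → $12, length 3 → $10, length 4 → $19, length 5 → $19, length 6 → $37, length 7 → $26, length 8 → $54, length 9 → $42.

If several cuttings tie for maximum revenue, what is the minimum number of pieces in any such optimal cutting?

Consider every possible first cut. r[k] is the best of p[i]+r[k−i] over all sellable i≤k.
r[1] = 5
r[2] = max(5+5, 12+0) = 12
r[3] = max(5+12, 12+5, 10+0) = 17
r[4] = max(5+17, 12+12, 10+5, 19+0) = 24
r[5] = max(5+24, 12+17, 10+12, 19+5, 19+0) = 29
r[6] = max(5+29, 12+24, 10+17, 19+12, 19+5, 37+0) = 37
r[7] = max(5+37, 12+29, 10+24, …, 37+5, 26+0) = 42
r[8] = max(5+42, 12+37, 10+29, …, 26+5, 54+0) = 54
r[9] = max(5+54, 12+42, 10+37, …, 54+5, 42+0) = 59
Maximum revenue is $59.
Now minimize piece count subject to staying optimal: for each k, pieces[k] = 1 + min over i with p[i]+r[k−i]=r[k] of pieces[k−i].
pieces[6] = 1
pieces[7] = 2
pieces[8] = 1
pieces[9] = 2

2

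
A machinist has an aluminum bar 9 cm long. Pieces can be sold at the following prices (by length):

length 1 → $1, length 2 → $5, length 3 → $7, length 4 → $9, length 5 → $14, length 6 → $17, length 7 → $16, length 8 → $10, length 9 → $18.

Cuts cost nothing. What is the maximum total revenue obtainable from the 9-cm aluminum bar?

Consider every possible first cut. r[k] is the best of p[i]+r[k−i] over all sellable i≤k.
r[1] = 1
r[2] = max(1+1, 5+0) = 5
r[3] = max(1+5, 5+1, 7+0) = 7
r[4] = max(1+7, 5+5, 7+1, 9+0) = 10
r[5] = max(1+10, 5+7, 7+5, 9+1, 14+0) = 14
r[6] = max(1+14, 5+10, 7+7, 9+5, 14+1, 17+0) = 17
r[7] = max(1+17, 5+14, 7+10, …, 17+1, 16+0) = 19
r[8] = max(1+19, 5+17, 7+14, …, 16+1, 10+0) = 22
r[9] = max(1+22, 5+19, 7+17, …, 10+1, 18+0) = 24
One optimal cutting: 5 + 2 + 2 → $14 + $5 + $5 = $24.

24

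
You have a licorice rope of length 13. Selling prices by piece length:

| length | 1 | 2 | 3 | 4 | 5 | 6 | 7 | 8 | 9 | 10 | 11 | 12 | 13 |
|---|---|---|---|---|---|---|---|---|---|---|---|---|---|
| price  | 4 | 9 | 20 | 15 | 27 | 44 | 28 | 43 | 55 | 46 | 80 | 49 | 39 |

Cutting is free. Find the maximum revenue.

Build best[k] bottom-up: best[k] = max over allowed piece i of (p[i] + best[k−i]).
best[1] = 4
best[2] = 9
best[3] = 20
best[4] = 24  (first piece 1, then best[3]=20)
best[5] = 29  (first piece 2, then best[3]=20)
best[6] = 44
best[7] = 48  (first piece 1, then best[6]=44)
best[8] = 53  (first piece 2, then best[6]=44)
best[9] = 64  (first piece 3, then best[6]=44)
best[10] = 68  (first piece 1, then best[9]=64)
best[11] = 80
best[12] = 88  (first piece 6, then best[6]=44)
best[13] = 92  (first piece 1, then best[12]=88)
One optimal cutting: 6 + 6 + 1 → ¢44 + ¢44 + ¢4 = ¢92.

92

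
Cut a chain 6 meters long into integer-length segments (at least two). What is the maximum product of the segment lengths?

Let g[k] be the best product for length k (with at least one cut). For each first piece i, the rest contributes max(k−i, g[k−i]).
g[2] = 1×max(1,0) = 1×1 = 1
g[3] = 1×max(2,1) = 1×2 = 2
g[4] = 2×max(2,1) = 2×2 = 4
g[5] = 2×max(3,2) = 2×3 = 6
g[6] = 3×max(3,2) = 3×3 = 9
One optimal split: 3 + 3; product 3×3 = 9.

9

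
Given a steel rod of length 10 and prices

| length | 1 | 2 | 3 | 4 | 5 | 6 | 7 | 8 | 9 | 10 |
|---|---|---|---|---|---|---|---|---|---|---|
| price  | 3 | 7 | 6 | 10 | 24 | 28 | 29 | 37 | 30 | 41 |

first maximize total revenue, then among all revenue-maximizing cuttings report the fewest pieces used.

Consider every possible first cut. r[k] is the best of p[i]+r[k−i] over all sellable i≤k.
r[1] = 3
r[2] = max(3+3, 7+0) = 7
r[3] = max(3+7, 7+3, 6+0) = 10
r[4] = max(3+10, 7+7, 6+3, 10+0) = 14
r[5] = max(3+14, 7+10, 6+7, 10+3, 24+0) = 24
r[6] = max(3+24, 7+14, 6+10, 10+7, 24+3, 28+0) = 28
r[7] = max(3+28, 7+24, 6+14, …, 28+3, 29+0) = 31
r[8] = max(3+31, 7+28, 6+24, …, 29+3, 37+0) = 37
r[9] = max(3+37, 7+31, 6+28, …, 37+3, 30+0) = 40
r[10] = max(3+40, 7+37, 6+31, …, 30+3, 41+0) = 48
Maximum revenue is $48.
Now minimize piece count subject to staying optimal: for each k, pieces[k] = 1 + min over i with p[i]+r[k−i]=r[k] of pieces[k−i].
pieces[7] = 2
pieces[8] = 1
pieces[9] = 2
pieces[10] = 2

2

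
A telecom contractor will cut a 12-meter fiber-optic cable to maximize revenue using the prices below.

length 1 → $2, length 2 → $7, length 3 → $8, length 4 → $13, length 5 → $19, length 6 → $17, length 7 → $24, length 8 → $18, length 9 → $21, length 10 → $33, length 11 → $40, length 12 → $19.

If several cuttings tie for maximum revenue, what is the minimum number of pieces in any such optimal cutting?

Consider every possible first cut. r[k] is the best of p[i]+r[k−i] over all sellable i≤k.
r[1] = 2
r[2] = max(2+2, 7+0) = 7
r[3] = max(2+7, 7+2, 8+0) = 9
r[4] = max(2+9, 7+7, 8+2, 13+0) = 14
r[5] = max(2+14, 7+9, 8+7, 13+2, 19+0) = 19
r[6] = max(2+19, 7+14, 8+9, 13+7, 19+2, 17+0) = 21
r[7] = max(2+21, 7+19, 8+14, …, 17+2, 24+0) = 26
r[8] = max(2+26, 7+21, 8+19, …, 24+2, 18+0) = 28
r[9] = max(2+28, 7+26, 8+21, …, 18+2, 21+0) = 33
r[10] = max(2+33, 7+28, 8+26, …, 21+2, 33+0) = 38
r[11] = max(2+38, 7+33, 8+28, …, 33+2, 40+0) = 40
r[12] = max(2+40, 7+38, 8+33, …, 40+2, 19+0) = 45
Maximum revenue is $45.
Now minimize piece count subject to staying optimal: for each k, pieces[k] = 1 + min over i with p[i]+r[k−i]=r[k] of pieces[k−i].
pieces[9] = 3
pieces[10] = 2
pieces[11] = 1
pieces[12] = 3

3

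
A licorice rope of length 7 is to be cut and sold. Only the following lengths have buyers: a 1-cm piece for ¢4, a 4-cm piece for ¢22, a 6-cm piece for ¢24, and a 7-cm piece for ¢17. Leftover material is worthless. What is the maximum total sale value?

Build r[k] bottom-up: r[k] = max over allowed piece i of (p[i] + r[k−i]).
r[1] = 4
r[2] = 8  (first piece 1, then r[1]=4)
r[3] = 12  (first piece 1, then r[2]=8)
r[4] = max(4+12, 22+0) = 22
r[5] = max(4+22, 22+4) = 26
r[6] = max(4+26, 22+8, 24+0) = 30
r[7] = max(4+30, 22+12, 24+4, 17+0) = 34
One optimal cutting: 4 + 1 + 1 + 1 → ¢34.

34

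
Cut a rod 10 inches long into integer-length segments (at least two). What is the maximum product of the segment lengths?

Define g[k] = max over 1≤i<k of i · max(k−i, g[k−i]); the inner max lets the remainder stay uncut if that's better.
g[2] = 1*max(1,0) = 1*1 = 1
g[3] = 1*max(2,1) = 1*2 = 2
g[4] = 2*max(2,1) = 2*2 = 4
g[5] = 2*max(3,2) = 2*3 = 6
g[6] = 3*max(3,2) = 3*3 = 9
g[7] = 2*max(5,6) = 2*6 = 12
g[8] = 2*max(6,9) = 2*9 = 18
g[9] = 3*max(6,9) = 3*9 = 27
g[10] = 2*max(8,18) = 2*18 = 36
One optimal split: 3 + 3 + 2 + 2; product 3*3*2*2 = 36.

36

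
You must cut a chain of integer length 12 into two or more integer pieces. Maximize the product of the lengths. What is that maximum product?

81

Define P[k] = max over 1≤i<k of i · max(k−i, P[k−i]); the inner max lets the remainder stay uncut if that's better.
Small cases: P[2]=1, P[3]=2, P[4]=4, P[5]=6.
P[6] = max(1·6, 2·4, 3·3, 4·2, 5·1) = 9
P[7] = max(1·9, 2·6, 3·4, 4·3, 5·2, 6·1) = 12
P[8] = max(1·12, 2·9, 3·6, …, 6·2, 7·1) = 18
P[9] = max(1·18, 2·12, 3·9, …, 7·2, 8·1) = 27
P[10] = max(1·27, 2·18, 3·12, …, 8·2, 9·1) = 36
P[11] = max(1·36, 2·27, 3·18, …, 9·2, 10·1) = 54
P[12] = max(1·54, 2·36, 3·27, …, 10·2, 11·1) = 81
One optimal split: 3 + 3 + 3 + 3; product 3·3·3·3 = 81.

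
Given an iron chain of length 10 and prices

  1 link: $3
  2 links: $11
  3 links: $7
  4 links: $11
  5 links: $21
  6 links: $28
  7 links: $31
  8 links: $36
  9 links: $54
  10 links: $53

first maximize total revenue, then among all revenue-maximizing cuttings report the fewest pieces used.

2

Consider every possible first cut. r[k] is the best of p[i]+r[k−i] over all sellable i≤k.
r[1] = 3
r[2] = 11
r[3] = 14  (first piece 1, then r[2]=11)
r[4] = 22  (first piece 2, then r[2]=11)
r[5] = 25  (first piece 1, then r[4]=22)
r[6] = 33  (first piece 2, then r[4]=22)
r[7] = 36  (first piece 1, then r[6]=33)
r[8] = 44  (first piece 2, then r[6]=33)
r[9] = 54
r[10] = 57  (first piece 1, then r[9]=54)
Maximum revenue is $57.
Now minimize piece count subject to staying optimal: for each k, pieces[k] = 1 + min over i with p[i]+r[k−i]=r[k] of pieces[k−i].
pieces[7] = 4
pieces[8] = 4
pieces[9] = 1
pieces[10] = 2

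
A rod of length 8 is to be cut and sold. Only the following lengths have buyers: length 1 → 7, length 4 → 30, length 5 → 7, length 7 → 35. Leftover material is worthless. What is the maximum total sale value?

60

Let r[k] be the best obtainable value from length k. For each k, try every first piece i and keep the best of price[i] + r[k−i].
r[1] = 7
r[2] = 14  (first piece 1, then r[1]=7)
r[3] = 21  (first piece 1, then r[2]=14)
r[4] = max(7+21, 30+0) = 30
r[5] = max(7+30, 30+7, 7+0) = 37
r[6] = max(7+37, 30+14, 7+7) = 44
r[7] = max(7+44, 30+21, 7+14, 35+0) = 51
r[8] = max(7+51, 30+30, 7+21, 35+7) = 60
One optimal cutting: 4 + 4 → 60.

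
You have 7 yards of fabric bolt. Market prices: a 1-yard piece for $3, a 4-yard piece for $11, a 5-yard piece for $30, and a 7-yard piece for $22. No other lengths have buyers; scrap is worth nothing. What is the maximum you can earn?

36

Let best[k] be the best obtainable value from length k. For each k, try every first piece i and keep the best of price[i] + best[k−i].
best[1] = 3
best[2] = 6  (first piece 1, then best[1]=3)
best[3] = 9  (first piece 1, then best[2]=6)
best[4] = max(3+9, 11+0) = 12
best[5] = max(3+12, 11+3, 30+0) = 30
best[6] = max(3+30, 11+6, 30+3) = 33
best[7] = max(3+33, 11+9, 30+6, 22+0) = 36
One optimal cutting: 5 + 1 + 1 → $36.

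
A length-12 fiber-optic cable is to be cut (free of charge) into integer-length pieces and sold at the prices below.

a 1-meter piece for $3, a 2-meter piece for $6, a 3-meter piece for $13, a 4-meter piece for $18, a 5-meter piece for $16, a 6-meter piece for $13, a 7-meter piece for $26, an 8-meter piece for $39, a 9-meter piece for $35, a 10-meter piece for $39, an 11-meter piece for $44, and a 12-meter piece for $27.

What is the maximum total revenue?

57

Consider every possible first cut. v[k] is the best of p[i]+v[k−i] over all sellable i≤k.
v[1] = 3
v[2] = max(3+3, 6+0) = 6
v[3] = max(3+6, 6+3, 13+0) = 13
v[4] = max(3+13, 6+6, 13+3, 18+0) = 18
v[5] = max(3+18, 6+13, 13+6, 18+3, 16+0) = 21
v[6] = max(3+21, 6+18, 13+13, 18+6, 16+3, 13+0) = 26
v[7] = max(3+26, 6+21, 13+18, …, 13+3, 26+0) = 31
v[8] = max(3+31, 6+26, 13+21, …, 26+3, 39+0) = 39
v[9] = max(3+39, 6+31, 13+26, …, 39+3, 35+0) = 42
v[10] = max(3+42, 6+39, 13+31, …, 35+3, 39+0) = 45
v[11] = max(3+45, 6+42, 13+39, …, 39+3, 44+0) = 52
v[12] = max(3+52, 6+45, 13+42, …, 44+3, 27+0) = 57
One optimal cutting: 8 + 4 → $39 + $18 = $57.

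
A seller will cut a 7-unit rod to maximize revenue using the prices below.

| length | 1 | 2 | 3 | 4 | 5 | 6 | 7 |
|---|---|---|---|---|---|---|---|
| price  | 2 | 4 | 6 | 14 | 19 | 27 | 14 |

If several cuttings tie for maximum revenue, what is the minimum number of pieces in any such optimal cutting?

2

Build r[k] bottom-up: r[k] = max over allowed piece i of (p[i] + r[k−i]).
r[1] = 2
r[2] = 4  (first piece 1, then r[1]=2)
r[3] = 6  (first piece 1, then r[2]=4)
r[4] = 14
r[5] = 19
r[6] = 27
r[7] = 29  (first piece 1, then r[6]=27)
Maximum revenue is 29.
Now minimize piece count subject to staying optimal: for each k, pieces[k] = 1 + min over i with p[i]+r[k−i]=r[k] of pieces[k−i].
pieces[4] = 1
pieces[5] = 1
pieces[6] = 1
pieces[7] = 2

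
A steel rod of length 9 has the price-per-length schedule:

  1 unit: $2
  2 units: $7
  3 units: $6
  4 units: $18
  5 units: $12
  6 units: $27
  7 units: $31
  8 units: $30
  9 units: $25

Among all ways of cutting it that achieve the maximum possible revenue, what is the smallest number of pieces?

2

Consider every possible first cut. r[k] is the best of p[i]+r[k−i] over all sellable i≤k.
r[1] = 2
r[2] = 7
r[3] = 9  (first piece 1, then r[2]=7)
r[4] = 18
r[5] = 20  (first piece 1, then r[4]=18)
r[6] = 27
r[7] = 31
r[8] = 36  (first piece 4, then r[4]=18)
r[9] = 38  (first piece 1, then r[8]=36)
Maximum revenue is $38.
Now minimize piece count subject to staying optimal: for each k, pieces[k] = 1 + min over i with p[i]+r[k−i]=r[k] of pieces[k−i].
pieces[6] = 1
pieces[7] = 1
pieces[8] = 2
pieces[9] = 2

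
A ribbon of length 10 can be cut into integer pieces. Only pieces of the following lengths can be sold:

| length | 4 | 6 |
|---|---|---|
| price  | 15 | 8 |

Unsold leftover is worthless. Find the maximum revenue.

30

Build r[k] bottom-up: r[k] = max over allowed piece i of (p[i] + r[k−i]).
r[1] = 0
r[2] = 0
r[3] = 0
r[4] = 15
r[5] = 15
r[6] = max(15+0, 8+0) = 15
r[7] = max(15+0, 8+0) = 15
r[8] = max(15+15, 8+0) = 30
r[9] = max(15+15, 8+0) = 30
r[10] = max(15+15, 8+15) = 30
One optimal cutting: pieces 4 + 4 with 2 inches of scrap → ¢30.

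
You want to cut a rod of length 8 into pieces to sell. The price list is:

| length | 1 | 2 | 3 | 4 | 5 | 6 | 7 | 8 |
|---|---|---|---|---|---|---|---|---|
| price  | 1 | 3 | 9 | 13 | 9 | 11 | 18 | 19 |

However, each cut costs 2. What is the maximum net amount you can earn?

Consider every possible first cut. net[k] is the best of p[i]+net[k−i] over all sellable i≤k, charging 2 whenever i<k.
net[1] = 1
net[2] = 3
net[3] = 9
net[4] = 13
net[5] = 12  (first piece 1, then net[4]=13)
net[6] = 16  (first piece 3, then net[3]=9)
net[7] = 20  (first piece 3, then net[4]=13)
net[8] = 24  (first piece 4, then net[4]=13)
One optimal plan: pieces 4 + 4 (1 cut) → 26 − 2 = 24.

24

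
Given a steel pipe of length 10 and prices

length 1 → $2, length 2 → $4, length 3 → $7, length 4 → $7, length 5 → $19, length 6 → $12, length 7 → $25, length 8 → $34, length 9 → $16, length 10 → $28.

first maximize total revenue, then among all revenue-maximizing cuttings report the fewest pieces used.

2

Consider every possible first cut. r[k] is the best of p[i]+r[k−i] over all sellable i≤k.
r[1] = 2
r[2] = 4  (first piece 1, then r[1]=2)
r[3] = 7
r[4] = 9  (first piece 1, then r[3]=7)
r[5] = 19
r[6] = 21  (first piece 1, then r[5]=19)
r[7] = 25
r[8] = 34
r[9] = 36  (first piece 1, then r[8]=34)
r[10] = 38  (first piece 1, then r[9]=36)
Maximum revenue is $38.
Now minimize piece count subject to staying optimal: for each k, pieces[k] = 1 + min over i with p[i]+r[k−i]=r[k] of pieces[k−i].
pieces[7] = 1
pieces[8] = 1
pieces[9] = 2
pieces[10] = 2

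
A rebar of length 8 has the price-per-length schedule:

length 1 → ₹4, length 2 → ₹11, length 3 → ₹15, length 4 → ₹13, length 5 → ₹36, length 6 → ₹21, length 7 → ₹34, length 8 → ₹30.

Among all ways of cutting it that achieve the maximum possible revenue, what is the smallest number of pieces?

2

Consider every possible first cut. r[k] is the best of p[i]+r[k−i] over all sellable i≤k.
r[1] = 4
r[2] = max(4+4, 11+0) = 11
r[3] = max(4+11, 11+4, 15+0) = 15
r[4] = max(4+15, 11+11, 15+4, 13+0) = 22
r[5] = max(4+22, 11+15, 15+11, 13+4, 36+0) = 36
r[6] = max(4+36, 11+22, 15+15, 13+11, 36+4, 21+0) = 40
r[7] = max(4+40, 11+36, 15+22, …, 21+4, 34+0) = 47
r[8] = max(4+47, 11+40, 15+36, …, 34+4, 30+0) = 51
Maximum revenue is ₹51.
Now minimize piece count subject to staying optimal: for each k, pieces[k] = 1 + min over i with p[i]+r[k−i]=r[k] of pieces[k−i].
pieces[5] = 1
pieces[6] = 2
pieces[7] = 2
pieces[8] = 2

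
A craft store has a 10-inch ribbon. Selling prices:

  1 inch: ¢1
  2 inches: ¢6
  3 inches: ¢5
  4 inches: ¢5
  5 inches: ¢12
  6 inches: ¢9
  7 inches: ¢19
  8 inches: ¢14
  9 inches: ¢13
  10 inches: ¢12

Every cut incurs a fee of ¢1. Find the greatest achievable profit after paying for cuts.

26

Build v[k] bottom-up: v[k] = max over allowed piece i of (p[i] + v[k−i]) − 1 per cut.
v[1] = 1
v[2] = 6
v[3] = 6  (first piece 1, then v[2]=6)
v[4] = 11  (first piece 2, then v[2]=6)
v[5] = 12
v[6] = 16  (first piece 2, then v[4]=11)
v[7] = 19
v[8] = 21  (first piece 2, then v[6]=16)
v[9] = 24  (first piece 2, then v[7]=19)
v[10] = 26  (first piece 2, then v[8]=21)
One optimal plan: pieces 2 + 2 + 2 + 2 + 2 (4 cuts) → ¢30 − ¢4 = ¢26.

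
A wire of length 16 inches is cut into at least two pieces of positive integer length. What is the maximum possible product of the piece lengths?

Fill m[k] for k=2..16: at each k try every first piece i and multiply by the better of (k−i) uncut or m[k−i].
Small cases: m[2]=1, m[3]=2, m[4]=4, m[5]=6, m[6]=9, m[7]=12, m[8]=18.
m[9] = 3·max(6,9) = 3·9 = 27
m[10] = 2·max(8,18) = 2·18 = 36
m[11] = 2·max(9,27) = 2·27 = 54
m[12] = 3·max(9,27) = 3·27 = 81
m[13] = 2·max(11,54) = 2·54 = 108
m[14] = 2·max(12,81) = 2·81 = 162
m[15] = 3·max(12,81) = 3·81 = 243
m[16] = 2·max(14,162) = 2·162 = 324
One optimal split: 3 + 3 + 3 + 3 + 2 + 2; product 3·3·3·3·2·2 = 324.

324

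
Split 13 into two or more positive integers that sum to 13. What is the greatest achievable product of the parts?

108

Let prod[k] be the best product for length k (with at least one cut). For each first piece i, the rest contributes max(k−i, prod[k−i]).
prod[2] = 1·max(1,0) = 1·1 = 1
prod[3] = 1·max(2,1) = 1·2 = 2
prod[4] = 2·max(2,1) = 2·2 = 4
prod[5] = 2·max(3,2) = 2·3 = 6
prod[6] = 3·max(3,2) = 3·3 = 9
prod[7] = 2·max(5,6) = 2·6 = 12
prod[8] = 2·max(6,9) = 2·9 = 18
prod[9] = 3·max(6,9) = 3·9 = 27
prod[10] = 2·max(8,18) = 2·18 = 36
prod[11] = 2·max(9,27) = 2·27 = 54
prod[12] = 3·max(9,27) = 3·27 = 81
prod[13] = 2·max(11,54) = 2·54 = 108
One optimal split: 3 + 3 + 3 + 2 + 2; product 3·3·3·2·2 = 108.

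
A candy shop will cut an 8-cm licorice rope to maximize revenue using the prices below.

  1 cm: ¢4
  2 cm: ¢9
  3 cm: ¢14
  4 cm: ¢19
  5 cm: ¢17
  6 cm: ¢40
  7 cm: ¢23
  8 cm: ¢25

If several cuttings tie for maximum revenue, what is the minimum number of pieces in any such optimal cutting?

2

Consider every possible first cut. r[k] is the best of p[i]+r[k−i] over all sellable i≤k.
r[1] = 4
r[2] = 9
r[3] = 14
r[4] = 19
r[5] = 23  (first piece 1, then r[4]=19)
r[6] = 40
r[7] = 44  (first piece 1, then r[6]=40)
r[8] = 49  (first piece 2, then r[6]=40)
Maximum revenue is ¢49.
Now minimize piece count subject to staying optimal: for each k, pieces[k] = 1 + min over i with p[i]+r[k−i]=r[k] of pieces[k−i].
pieces[5] = 2
pieces[6] = 1
pieces[7] = 2
pieces[8] = 2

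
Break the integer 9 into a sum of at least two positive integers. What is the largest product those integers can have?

Fill P[k] for k=2..9: at each k try every first piece i and multiply by the better of (k−i) uncut or P[k−i].
P[2] = 1*max(1,0) = 1*1 = 1
P[3] = 1*max(2,1) = 1*2 = 2
P[4] = 2*max(2,1) = 2*2 = 4
P[5] = 2*max(3,2) = 2*3 = 6
P[6] = 3*max(3,2) = 3*3 = 9
P[7] = 2*max(5,6) = 2*6 = 12
P[8] = 2*max(6,9) = 2*9 = 18
P[9] = 3*max(6,9) = 3*9 = 27
One optimal split: 3 + 3 + 3; product 3*3*3 = 27.

27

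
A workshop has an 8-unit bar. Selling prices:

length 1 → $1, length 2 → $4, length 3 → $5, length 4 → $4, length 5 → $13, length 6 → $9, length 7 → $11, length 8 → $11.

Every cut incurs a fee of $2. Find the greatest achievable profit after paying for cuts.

Build r[k] bottom-up: r[k] = max over allowed piece i of (p[i] + r[k−i]) − 2 per cut.
r[1] = 1
r[2] = max(1+1-2, 4+0) = 4
r[3] = max(1+4-2, 4+1-2, 5+0) = 5
r[4] = max(1+5-2, 4+4-2, 5+1-2, 4+0) = 6
r[5] = max(1+6-2, 4+5-2, 5+4-2, 4+1-2, 13+0) = 13
r[6] = max(1+13-2, 4+6-2, 5+5-2, 4+4-2, 13+1-2, 9+0) = 12
r[7] = max(1+12-2, 4+13-2, 5+6-2, …, 9+1-2, 11+0) = 15
r[8] = max(1+15-2, 4+12-2, 5+13-2, …, 11+1-2, 11+0) = 16
One optimal plan: pieces 5 + 3 (1 cut) → $18 − $2 = $16.

16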